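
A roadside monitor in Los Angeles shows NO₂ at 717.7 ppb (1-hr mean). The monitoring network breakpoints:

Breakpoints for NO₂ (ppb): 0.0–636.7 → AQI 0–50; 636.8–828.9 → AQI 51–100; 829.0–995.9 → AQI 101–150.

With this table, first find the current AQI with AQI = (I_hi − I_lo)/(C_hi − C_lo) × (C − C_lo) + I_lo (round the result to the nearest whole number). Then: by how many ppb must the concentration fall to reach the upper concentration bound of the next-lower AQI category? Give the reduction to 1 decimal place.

81.0

NO₂: row 636.8–828.9 (AQI 51–100). (100−51)·(717.7−636.8)/(828.9−636.8) + 51 = 49·80.9/192.1 + 51 ≈ 71.64 → 72.
Current AQI 72 is in the Moderate range (51–100). The next-lower category tops out at AQI 50, whose upper concentration bound is 636.7 ppb.
Reduction needed = 717.7 − 636.7 = 81.0 ppb.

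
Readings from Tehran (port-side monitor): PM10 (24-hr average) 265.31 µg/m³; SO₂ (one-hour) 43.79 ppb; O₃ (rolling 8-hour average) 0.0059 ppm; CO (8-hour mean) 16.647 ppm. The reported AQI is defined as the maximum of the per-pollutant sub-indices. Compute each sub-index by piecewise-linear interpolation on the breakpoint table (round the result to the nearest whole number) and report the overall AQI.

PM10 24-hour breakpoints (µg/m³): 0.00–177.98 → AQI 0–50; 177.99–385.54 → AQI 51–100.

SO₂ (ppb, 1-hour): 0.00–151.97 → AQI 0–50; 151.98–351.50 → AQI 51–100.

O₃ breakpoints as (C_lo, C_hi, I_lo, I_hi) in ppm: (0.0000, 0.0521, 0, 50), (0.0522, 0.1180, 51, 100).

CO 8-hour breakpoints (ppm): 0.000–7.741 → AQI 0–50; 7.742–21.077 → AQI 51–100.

84

PM10 265.31: bracket 177.99–385.54 → index 51–100; slope 49/207.55, offset 87.32.
AQI = 51 + 49/207.55·87.32 ≈ 71.62 ⇒ 72.
SO₂: 43.79 ∈ [0.00, 151.97] ↔ index [0, 50].
0 + (43.79−0.00)·(50−0)/(151.97−0.00) = 0 + 43.79·50/151.97 ≈ 14.41, so AQI = 14.
O₃: 0.0059 ∈ [0.0000, 0.0521] ↔ index [0, 50].
0 + (0.0059−0.0000)·(50−0)/(0.0521−0.0000) = 0 + 0.0059·50/0.0521 ≈ 5.66, so AQI = 6.
CO 16.647: bracket 7.742–21.077 → index 51–100; slope 49/13.335, offset 8.905.
AQI = 51 + 49/13.335·8.905 ≈ 83.72 ⇒ 84.
Sub-indices: PM10→72, SO₂→14, O₃→6, CO→84. Overall AQI = max = 84; dominant pollutant is CO.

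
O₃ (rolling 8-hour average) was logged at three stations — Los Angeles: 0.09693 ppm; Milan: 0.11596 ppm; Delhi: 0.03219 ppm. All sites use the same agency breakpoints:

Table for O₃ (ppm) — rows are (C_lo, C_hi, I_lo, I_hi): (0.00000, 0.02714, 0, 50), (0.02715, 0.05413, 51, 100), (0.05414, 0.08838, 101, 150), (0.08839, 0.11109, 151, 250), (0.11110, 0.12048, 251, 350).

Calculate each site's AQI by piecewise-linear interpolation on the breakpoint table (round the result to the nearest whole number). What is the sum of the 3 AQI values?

Los Angeles 0.09693: bracket 0.08839–0.11109 → index 151–250; slope 99/0.02270, offset 0.00854.
AQI = 151 + 99/0.02270·0.00854 ≈ 188.24 ⇒ 188.
Milan 0.11596: bracket 0.11110–0.12048 → index 251–350; slope 99/0.00938, offset 0.00486.
AQI = 251 + 99/0.00938·0.00486 ≈ 302.29 ⇒ 302.
Delhi: 0.03219 ∈ [0.02715, 0.05413] ↔ index [51, 100].
51 + (0.03219−0.02715)·(100−51)/(0.05413−0.02715) = 51 + 0.00504·49/0.02698 ≈ 60.15, so AQI = 60.
AQIs: Los Angeles=188, Milan=302, Delhi=60. Sum = 188 + 302 + 60 = 550.

550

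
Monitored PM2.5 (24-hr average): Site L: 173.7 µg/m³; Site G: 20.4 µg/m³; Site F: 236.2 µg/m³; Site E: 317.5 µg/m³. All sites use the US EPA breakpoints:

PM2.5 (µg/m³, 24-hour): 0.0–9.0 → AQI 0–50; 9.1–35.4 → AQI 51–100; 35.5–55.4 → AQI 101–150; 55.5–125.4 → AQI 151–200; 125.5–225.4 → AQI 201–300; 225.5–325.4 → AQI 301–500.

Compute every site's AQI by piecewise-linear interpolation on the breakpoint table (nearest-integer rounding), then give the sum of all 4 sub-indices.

1127

Site L: 173.7 ∈ [125.5, 225.4] ↔ index [201, 300].
201 + (173.7−125.5)·(300−201)/(225.4−125.5) = 201 + 48.2·99/99.9 ≈ 248.77, so AQI = 249.
Site G: 20.4 lies in 9.1–35.4, so I_lo=51, I_hi=100, C_lo=9.1, C_hi=35.4.
(100−51)/(35.4−9.1) × (20.4−9.1) + 51 = 49/26.3 × 11.3 + 51 ≈ 72.05 → 72.
Site F 236.2: bracket 225.5–325.4 → index 301–500; slope 199/99.9, offset 10.7.
AQI = 301 + 199/99.9·10.7 ≈ 322.31 ⇒ 322.
Site E 317.5: bracket 225.5–325.4 → index 301–500; slope 199/99.9, offset 92.0.
AQI = 301 + 199/99.9·92.0 ≈ 484.26 ⇒ 484.
AQIs: Site L=249, Site G=72, Site F=322, Site E=484. Sum = 249 + 72 + 322 + 484 = 1127.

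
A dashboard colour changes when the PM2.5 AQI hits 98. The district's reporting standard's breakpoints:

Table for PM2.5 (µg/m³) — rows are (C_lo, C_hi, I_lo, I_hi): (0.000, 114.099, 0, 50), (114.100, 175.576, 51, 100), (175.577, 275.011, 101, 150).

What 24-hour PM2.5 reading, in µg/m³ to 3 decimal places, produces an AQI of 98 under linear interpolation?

173.067

AQI 98 lies in the 51–100 band, which corresponds to 114.100–175.576 µg/m³.
C = 114.100 + (98−51)×(175.576−114.100)/(100−51) = 114.100 + 47×61.476/49 ≈ 173.06678 µg/m³ → 173.067 µg/m³ to 3 dp.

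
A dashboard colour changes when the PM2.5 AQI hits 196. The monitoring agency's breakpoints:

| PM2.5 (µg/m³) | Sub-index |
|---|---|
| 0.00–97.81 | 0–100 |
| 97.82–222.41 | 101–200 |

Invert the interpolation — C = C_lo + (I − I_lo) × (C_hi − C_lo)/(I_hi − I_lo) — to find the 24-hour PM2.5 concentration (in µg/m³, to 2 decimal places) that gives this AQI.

217.38

AQI 196 lies in the 101–200 band, which corresponds to 97.82–222.41 µg/m³.
C = 97.82 + (196−101)×(222.41−97.82)/(200−101) = 97.82 + 95×124.59/99 ≈ 217.3761 µg/m³ → 217.38 µg/m³ to 2 dp.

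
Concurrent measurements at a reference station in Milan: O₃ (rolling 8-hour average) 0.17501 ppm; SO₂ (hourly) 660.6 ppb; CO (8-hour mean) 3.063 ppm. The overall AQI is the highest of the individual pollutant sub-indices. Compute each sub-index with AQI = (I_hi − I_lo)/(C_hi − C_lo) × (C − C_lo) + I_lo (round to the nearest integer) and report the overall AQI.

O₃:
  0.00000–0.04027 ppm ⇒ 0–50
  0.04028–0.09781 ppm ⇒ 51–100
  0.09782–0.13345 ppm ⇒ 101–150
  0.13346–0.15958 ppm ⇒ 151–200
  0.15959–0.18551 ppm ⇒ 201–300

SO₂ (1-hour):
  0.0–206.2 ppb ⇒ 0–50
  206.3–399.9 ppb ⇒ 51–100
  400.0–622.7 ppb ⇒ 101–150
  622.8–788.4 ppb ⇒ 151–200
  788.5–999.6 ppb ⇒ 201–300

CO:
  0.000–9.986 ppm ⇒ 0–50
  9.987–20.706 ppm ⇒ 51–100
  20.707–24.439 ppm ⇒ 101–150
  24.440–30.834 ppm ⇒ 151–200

260

O₃: 0.17501 ∈ [0.15959, 0.18551] ↔ index [201, 300].
201 + (0.17501−0.15959)·(300−201)/(0.18551−0.15959) = 201 + 0.01542·99/0.02592 ≈ 259.90, so AQI = 260.
SO₂: 660.6 ∈ [622.8, 788.4] ↔ index [151, 200].
151 + (660.6−622.8)·(200−151)/(788.4−622.8) = 151 + 37.8·49/165.6 ≈ 162.18, so AQI = 162.
CO: 3.063 lies in 0.000–9.986, so I_lo=0, I_hi=50, C_lo=0.000, C_hi=9.986.
(50−0)/(9.986−0.000) × (3.063−0.000) + 0 = 50/9.986 × 3.063 + 0 ≈ 15.34 → 15.
Sub-indices: O₃→260, SO₂→162, CO→15. Overall AQI = max = 260; dominant pollutant is O₃.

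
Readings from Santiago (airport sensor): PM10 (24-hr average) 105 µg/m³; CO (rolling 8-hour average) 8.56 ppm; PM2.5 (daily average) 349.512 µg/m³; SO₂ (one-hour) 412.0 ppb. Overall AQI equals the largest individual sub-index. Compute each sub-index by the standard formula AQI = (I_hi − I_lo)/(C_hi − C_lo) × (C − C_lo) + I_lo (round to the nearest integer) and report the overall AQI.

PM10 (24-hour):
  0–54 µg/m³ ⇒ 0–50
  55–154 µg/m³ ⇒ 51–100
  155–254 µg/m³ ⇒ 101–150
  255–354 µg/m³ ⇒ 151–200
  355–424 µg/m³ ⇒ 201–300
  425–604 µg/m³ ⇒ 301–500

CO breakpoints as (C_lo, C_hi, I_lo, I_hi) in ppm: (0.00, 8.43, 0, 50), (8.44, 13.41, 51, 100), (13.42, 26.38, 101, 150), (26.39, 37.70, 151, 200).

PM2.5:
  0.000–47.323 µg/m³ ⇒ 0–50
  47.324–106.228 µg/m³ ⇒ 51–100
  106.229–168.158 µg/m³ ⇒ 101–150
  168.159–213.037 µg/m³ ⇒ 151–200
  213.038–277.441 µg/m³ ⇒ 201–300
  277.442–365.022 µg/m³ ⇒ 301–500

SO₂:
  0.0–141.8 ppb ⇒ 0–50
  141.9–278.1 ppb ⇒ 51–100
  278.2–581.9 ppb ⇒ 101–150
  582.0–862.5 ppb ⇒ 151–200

465

PM10 105: bracket 55–154 → index 51–100; slope 49/99, offset 50.
AQI = 51 + 49/99·50 ≈ 75.75 ⇒ 76.
CO: 8.56 ∈ [8.44, 13.41] ↔ index [51, 100].
51 + (8.56−8.44)·(100−51)/(13.41−8.44) = 51 + 0.12·49/4.97 ≈ 52.18, so AQI = 52.
PM2.5: 349.512 lies in 277.442–365.022, so I_lo=301, I_hi=500, C_lo=277.442, C_hi=365.022.
(500−301)/(365.022−277.442) × (349.512−277.442) + 301 = 199/87.580 × 72.070 + 301 ≈ 464.76 → 465.
SO₂: 412.0 ∈ [278.2, 581.9] ↔ index [101, 150].
101 + (412.0−278.2)·(150−101)/(581.9−278.2) = 101 + 133.8·49/303.7 ≈ 122.59, so AQI = 123.
Sub-indices: PM10→76, CO→52, PM2.5→465, SO₂→123. Overall AQI = max = 465; dominant pollutant is PM2.5.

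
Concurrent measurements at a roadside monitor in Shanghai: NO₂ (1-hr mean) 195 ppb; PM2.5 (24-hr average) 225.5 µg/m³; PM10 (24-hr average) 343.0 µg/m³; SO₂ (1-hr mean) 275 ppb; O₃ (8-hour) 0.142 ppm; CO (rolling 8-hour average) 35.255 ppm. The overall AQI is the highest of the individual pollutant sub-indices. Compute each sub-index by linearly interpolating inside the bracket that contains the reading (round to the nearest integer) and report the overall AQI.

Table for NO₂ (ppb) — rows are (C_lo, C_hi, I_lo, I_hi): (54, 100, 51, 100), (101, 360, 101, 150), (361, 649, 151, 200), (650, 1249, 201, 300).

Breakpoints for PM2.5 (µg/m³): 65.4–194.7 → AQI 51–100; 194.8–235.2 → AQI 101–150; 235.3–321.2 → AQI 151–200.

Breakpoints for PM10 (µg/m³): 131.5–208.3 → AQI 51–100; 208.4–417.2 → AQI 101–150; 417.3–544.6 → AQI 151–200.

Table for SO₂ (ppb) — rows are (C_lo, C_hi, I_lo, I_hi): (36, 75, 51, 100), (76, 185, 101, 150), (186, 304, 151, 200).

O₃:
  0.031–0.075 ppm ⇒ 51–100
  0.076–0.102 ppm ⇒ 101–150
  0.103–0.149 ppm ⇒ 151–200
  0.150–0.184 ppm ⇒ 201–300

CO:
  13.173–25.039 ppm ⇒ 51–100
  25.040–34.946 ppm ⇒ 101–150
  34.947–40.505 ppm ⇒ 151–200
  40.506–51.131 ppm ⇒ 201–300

193

NO₂: 195 ∈ [101, 360] ↔ index [101, 150].
101 + (195−101)·(150−101)/(360−101) = 101 + 94·49/259 ≈ 118.78, so AQI = 119.
PM2.5: 225.5 lies in 194.8–235.2, so I_lo=101, I_hi=150, C_lo=194.8, C_hi=235.2.
(150−101)/(235.2−194.8) × (225.5−194.8) + 101 = 49/40.4 × 30.7 + 101 ≈ 138.24 → 138.
PM10: row 208.4–417.2 (AQI 101–150). (150−101)·(343.0−208.4)/(417.2−208.4) + 101 = 49·134.6/208.8 + 101 ≈ 132.59 → 133.
SO₂: row 186–304 (AQI 151–200). (200−151)·(275−186)/(304−186) + 151 = 49·89/118 + 151 ≈ 187.96 → 188.
O₃: 0.142 lies in 0.103–0.149, so I_lo=151, I_hi=200, C_lo=0.103, C_hi=0.149.
(200−151)/(0.149−0.103) × (0.142−0.103) + 151 = 49/0.046 × 0.039 + 151 ≈ 192.54 → 193.
CO: row 34.947–40.505 (AQI 151–200). (200−151)·(35.255−34.947)/(40.505−34.947) + 151 = 49·0.308/5.558 + 151 ≈ 153.72 → 154.
Sub-indices: NO₂→119, PM2.5→138, PM10→133, SO₂→188, O₃→193, CO→154. Overall AQI = max = 193; dominant pollutant is O₃.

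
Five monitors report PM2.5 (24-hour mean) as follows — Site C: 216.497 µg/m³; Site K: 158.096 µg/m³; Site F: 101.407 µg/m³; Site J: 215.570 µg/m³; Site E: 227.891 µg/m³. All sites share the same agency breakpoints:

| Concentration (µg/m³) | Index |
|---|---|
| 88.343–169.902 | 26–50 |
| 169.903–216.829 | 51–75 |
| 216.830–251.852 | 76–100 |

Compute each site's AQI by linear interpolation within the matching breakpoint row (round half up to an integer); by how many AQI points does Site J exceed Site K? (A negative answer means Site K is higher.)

Site C: 216.497 lies in 169.903–216.829, so I_lo=51, I_hi=75, C_lo=169.903, C_hi=216.829.
(75−51)/(216.829−169.903) × (216.497−169.903) + 51 = 24/46.926 × 46.594 + 51 ≈ 74.83 → 75.
Site K: row 88.343–169.902 (AQI 26–50). (50−26)·(158.096−88.343)/(169.902−88.343) + 26 = 24·69.753/81.559 + 26 ≈ 46.53 → 47.
Site F 101.407: bracket 88.343–169.902 → index 26–50; slope 24/81.559, offset 13.064.
AQI = 26 + 24/81.559·13.064 ≈ 29.84 ⇒ 30.
Site J 215.570: bracket 169.903–216.829 → index 51–75; slope 24/46.926, offset 45.667.
AQI = 51 + 24/46.926·45.667 ≈ 74.36 ⇒ 74.
Site E: 227.891 ∈ [216.830, 251.852] ↔ index [76, 100].
76 + (227.891−216.830)·(100−76)/(251.852−216.830) = 76 + 11.061·24/35.022 ≈ 83.58, so AQI = 84.
AQIs: Site C=75, Site K=47, Site F=30, Site J=74, Site E=84. Site J (74) − Site K (47) = 27.

27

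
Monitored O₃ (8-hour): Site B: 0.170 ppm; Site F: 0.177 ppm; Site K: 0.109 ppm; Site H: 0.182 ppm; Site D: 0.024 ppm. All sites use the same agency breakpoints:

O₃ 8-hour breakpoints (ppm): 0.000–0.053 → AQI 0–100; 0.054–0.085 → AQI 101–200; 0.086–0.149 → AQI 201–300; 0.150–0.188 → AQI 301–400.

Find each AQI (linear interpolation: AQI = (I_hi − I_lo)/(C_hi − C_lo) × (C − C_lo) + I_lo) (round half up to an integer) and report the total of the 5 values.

Site B: 0.170 lies in 0.150–0.188, so I_lo=301, I_hi=400, C_lo=0.150, C_hi=0.188.
(400−301)/(0.188−0.150) × (0.170−0.150) + 301 = 99/0.038 × 0.020 + 301 ≈ 353.11 → 353.
Site F 0.177: bracket 0.150–0.188 → index 301–400; slope 99/0.038, offset 0.027.
AQI = 301 + 99/0.038·0.027 ≈ 371.34 ⇒ 371.
Site K: 0.109 ∈ [0.086, 0.149] ↔ index [201, 300].
201 + (0.109−0.086)·(300−201)/(0.149−0.086) = 201 + 0.023·99/0.063 ≈ 237.14, so AQI = 237.
Site H: row 0.150–0.188 (AQI 301–400). (400−301)·(0.182−0.150)/(0.188−0.150) + 301 = 99·0.032/0.038 + 301 ≈ 384.37 → 384.
Site D 0.024: bracket 0.000–0.053 → index 0–100; slope 100/0.053, offset 0.024.
AQI = 0 + 100/0.053·0.024 ≈ 45.28 ⇒ 45.
AQIs: Site B=353, Site F=371, Site K=237, Site H=384, Site D=45. Sum = 353 + 371 + 237 + 384 + 45 = 1390.

1390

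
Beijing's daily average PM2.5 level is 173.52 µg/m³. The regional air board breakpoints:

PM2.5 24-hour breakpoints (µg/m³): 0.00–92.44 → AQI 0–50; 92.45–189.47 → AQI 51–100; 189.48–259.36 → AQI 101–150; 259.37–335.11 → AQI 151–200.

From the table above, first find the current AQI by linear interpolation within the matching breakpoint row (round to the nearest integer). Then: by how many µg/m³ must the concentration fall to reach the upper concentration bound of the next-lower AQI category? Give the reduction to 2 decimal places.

PM2.5: row 92.45–189.47 (AQI 51–100). (100−51)·(173.52−92.45)/(189.47−92.45) + 51 = 49·81.07/97.02 + 51 ≈ 91.94 → 92.
Current AQI 92 is in the Moderate range (51–100). The next-lower category tops out at AQI 50, whose upper concentration bound is 92.44 µg/m³.
Reduction needed = 173.52 − 92.44 = 81.08 µg/m³.

81.08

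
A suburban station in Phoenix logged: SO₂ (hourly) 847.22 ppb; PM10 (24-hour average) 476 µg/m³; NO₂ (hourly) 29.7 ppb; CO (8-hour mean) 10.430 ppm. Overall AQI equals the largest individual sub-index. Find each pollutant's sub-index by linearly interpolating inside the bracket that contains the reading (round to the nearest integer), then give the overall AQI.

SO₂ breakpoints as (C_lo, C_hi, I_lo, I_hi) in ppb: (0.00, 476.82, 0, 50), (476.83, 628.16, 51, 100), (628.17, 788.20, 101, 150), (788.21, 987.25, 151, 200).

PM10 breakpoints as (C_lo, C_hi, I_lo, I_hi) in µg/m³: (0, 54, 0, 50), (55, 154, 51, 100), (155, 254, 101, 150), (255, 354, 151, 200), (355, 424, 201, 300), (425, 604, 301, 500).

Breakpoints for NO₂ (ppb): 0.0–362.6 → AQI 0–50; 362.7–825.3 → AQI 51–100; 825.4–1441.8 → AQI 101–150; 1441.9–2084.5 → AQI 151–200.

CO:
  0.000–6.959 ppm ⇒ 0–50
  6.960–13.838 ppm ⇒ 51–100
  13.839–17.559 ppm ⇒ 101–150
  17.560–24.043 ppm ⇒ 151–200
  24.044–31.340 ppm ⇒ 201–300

358

SO₂ 847.22: bracket 788.21–987.25 → index 151–200; slope 49/199.04, offset 59.01.
AQI = 151 + 49/199.04·59.01 ≈ 165.53 ⇒ 166.
PM10: 476 lies in 425–604, so I_lo=301, I_hi=500, C_lo=425, C_hi=604.
(500−301)/(604−425) × (476−425) + 301 = 199/179 × 51 + 301 ≈ 357.70 → 358.
NO₂ 29.7: bracket 0.0–362.6 → index 0–50; slope 50/362.6, offset 29.7.
AQI = 0 + 50/362.6·29.7 ≈ 4.10 ⇒ 4.
CO: row 6.960–13.838 (AQI 51–100). (100−51)·(10.430−6.960)/(13.838−6.960) + 51 = 49·3.470/6.878 + 51 ≈ 75.72 → 76.
Sub-indices: SO₂→166, PM10→358, NO₂→4, CO→76. Overall AQI = max = 358; dominant pollutant is PM10.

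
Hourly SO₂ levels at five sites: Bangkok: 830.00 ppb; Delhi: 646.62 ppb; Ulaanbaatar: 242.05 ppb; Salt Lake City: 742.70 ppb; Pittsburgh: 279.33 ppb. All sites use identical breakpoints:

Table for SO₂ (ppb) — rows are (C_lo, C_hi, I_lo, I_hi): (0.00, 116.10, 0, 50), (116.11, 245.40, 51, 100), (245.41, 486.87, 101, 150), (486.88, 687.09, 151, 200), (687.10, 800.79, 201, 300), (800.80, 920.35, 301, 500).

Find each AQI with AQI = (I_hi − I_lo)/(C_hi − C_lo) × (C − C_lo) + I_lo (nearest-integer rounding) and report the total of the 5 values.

Bangkok: 830.00 ∈ [800.80, 920.35] ↔ index [301, 500].
301 + (830.00−800.80)·(500−301)/(920.35−800.80) = 301 + 29.20·199/119.55 ≈ 349.61, so AQI = 350.
Delhi: 646.62 lies in 486.88–687.09, so I_lo=151, I_hi=200, C_lo=486.88, C_hi=687.09.
(200−151)/(687.09−486.88) × (646.62−486.88) + 151 = 49/200.21 × 159.74 + 151 ≈ 190.10 → 190.
Ulaanbaatar: 242.05 ∈ [116.11, 245.40] ↔ index [51, 100].
51 + (242.05−116.11)·(100−51)/(245.40−116.11) = 51 + 125.94·49/129.29 ≈ 98.73, so AQI = 99.
Salt Lake City: row 687.10–800.79 (AQI 201–300). (300−201)·(742.70−687.10)/(800.79−687.10) + 201 = 99·55.60/113.69 + 201 ≈ 249.42 → 249.
Pittsburgh: row 245.41–486.87 (AQI 101–150). (150−101)·(279.33−245.41)/(486.87−245.41) + 101 = 49·33.92/241.46 + 101 ≈ 107.88 → 108.
AQIs: Bangkok=350, Delhi=190, Ulaanbaatar=99, Salt Lake City=249, Pittsburgh=108. Sum = 350 + 190 + 99 + 249 + 108 = 996.

996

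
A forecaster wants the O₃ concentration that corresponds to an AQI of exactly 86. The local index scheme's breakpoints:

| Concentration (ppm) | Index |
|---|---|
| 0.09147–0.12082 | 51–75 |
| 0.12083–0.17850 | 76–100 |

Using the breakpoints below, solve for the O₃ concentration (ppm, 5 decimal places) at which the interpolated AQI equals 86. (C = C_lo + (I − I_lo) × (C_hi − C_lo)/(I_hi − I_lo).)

AQI 86 lies in the 76–100 band, which corresponds to 0.12083–0.17850 ppm.
C = 0.12083 + (86−76)×(0.17850−0.12083)/(100−76) = 0.12083 + 10×0.05767/24 ≈ 0.1448592 ppm → 0.14486 ppm to 5 dp.

0.14486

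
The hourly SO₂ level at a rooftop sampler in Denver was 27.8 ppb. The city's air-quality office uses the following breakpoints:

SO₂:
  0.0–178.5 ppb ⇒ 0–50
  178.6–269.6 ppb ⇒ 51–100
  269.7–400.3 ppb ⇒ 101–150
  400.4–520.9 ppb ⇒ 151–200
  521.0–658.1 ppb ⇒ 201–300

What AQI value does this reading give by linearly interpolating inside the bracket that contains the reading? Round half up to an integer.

8

SO₂: 27.8 lies in 0.0–178.5, so I_lo=0, I_hi=50, C_lo=0.0, C_hi=178.5.
(50−0)/(178.5−0.0) × (27.8−0.0) + 0 = 50/178.5 × 27.8 + 0 ≈ 7.79 → 8.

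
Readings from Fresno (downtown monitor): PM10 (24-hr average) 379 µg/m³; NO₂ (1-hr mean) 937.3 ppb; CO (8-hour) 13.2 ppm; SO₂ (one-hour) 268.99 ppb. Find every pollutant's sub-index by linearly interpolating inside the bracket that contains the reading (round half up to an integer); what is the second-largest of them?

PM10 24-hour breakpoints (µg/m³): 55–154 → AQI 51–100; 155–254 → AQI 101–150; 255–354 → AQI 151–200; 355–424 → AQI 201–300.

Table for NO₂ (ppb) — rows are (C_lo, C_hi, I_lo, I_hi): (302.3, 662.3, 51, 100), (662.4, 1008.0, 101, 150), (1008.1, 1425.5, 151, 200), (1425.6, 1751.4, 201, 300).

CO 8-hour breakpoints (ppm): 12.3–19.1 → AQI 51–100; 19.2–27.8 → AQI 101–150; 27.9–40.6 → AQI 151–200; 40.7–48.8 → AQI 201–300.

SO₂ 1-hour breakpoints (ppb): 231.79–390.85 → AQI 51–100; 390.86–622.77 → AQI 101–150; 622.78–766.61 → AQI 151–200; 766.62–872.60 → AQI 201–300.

140

PM10: 379 lies in 355–424, so I_lo=201, I_hi=300, C_lo=355, C_hi=424.
(300−201)/(424−355) × (379−355) + 201 = 99/69 × 24 + 201 ≈ 235.43 → 235.
NO₂: 937.3 ∈ [662.4, 1008.0] ↔ index [101, 150].
101 + (937.3−662.4)·(150−101)/(1008.0−662.4) = 101 + 274.9·49/345.6 ≈ 139.98, so AQI = 140.
CO: row 12.3–19.1 (AQI 51–100). (100−51)·(13.2−12.3)/(19.1−12.3) + 51 = 49·0.9/6.8 + 51 ≈ 57.49 → 57.
SO₂: 268.99 lies in 231.79–390.85, so I_lo=51, I_hi=100, C_lo=231.79, C_hi=390.85.
(100−51)/(390.85−231.79) × (268.99−231.79) + 51 = 49/159.06 × 37.20 + 51 ≈ 62.46 → 62.
Sub-indices: PM10→235, NO₂→140, CO→57, SO₂→62. Ranked high→low: 235, 140, 62, 57. Second-highest sub-index = 140.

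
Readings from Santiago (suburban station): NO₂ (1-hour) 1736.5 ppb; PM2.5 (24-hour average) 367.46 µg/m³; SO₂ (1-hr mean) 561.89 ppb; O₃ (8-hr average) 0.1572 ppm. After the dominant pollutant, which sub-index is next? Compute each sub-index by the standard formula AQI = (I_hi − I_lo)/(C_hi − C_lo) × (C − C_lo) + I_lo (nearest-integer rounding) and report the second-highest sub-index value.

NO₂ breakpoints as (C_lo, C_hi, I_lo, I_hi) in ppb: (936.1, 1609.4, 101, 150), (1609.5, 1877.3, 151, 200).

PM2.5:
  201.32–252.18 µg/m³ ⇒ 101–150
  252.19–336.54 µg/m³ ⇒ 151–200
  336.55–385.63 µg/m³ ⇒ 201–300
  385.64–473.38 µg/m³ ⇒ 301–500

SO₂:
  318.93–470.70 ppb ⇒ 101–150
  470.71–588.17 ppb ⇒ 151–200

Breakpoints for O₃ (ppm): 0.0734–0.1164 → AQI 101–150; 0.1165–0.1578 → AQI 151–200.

NO₂: 1736.5 ∈ [1609.5, 1877.3] ↔ index [151, 200].
151 + (1736.5−1609.5)·(200−151)/(1877.3−1609.5) = 151 + 127.0·49/267.8 ≈ 174.24, so AQI = 174.
PM2.5: 367.46 ∈ [336.55, 385.63] ↔ index [201, 300].
201 + (367.46−336.55)·(300−201)/(385.63−336.55) = 201 + 30.91·99/49.08 ≈ 263.35, so AQI = 263.
SO₂: row 470.71–588.17 (AQI 151–200). (200−151)·(561.89−470.71)/(588.17−470.71) + 151 = 49·91.18/117.46 + 151 ≈ 189.04 → 189.
O₃: 0.1572 lies in 0.1165–0.1578, so I_lo=151, I_hi=200, C_lo=0.1165, C_hi=0.1578.
(200−151)/(0.1578−0.1165) × (0.1572−0.1165) + 151 = 49/0.0413 × 0.0407 + 151 ≈ 199.29 → 199.
Sub-indices: NO₂→174, PM2.5→263, SO₂→189, O₃→199. Ranked high→low: 263, 199, 189, 174. Second-highest sub-index = 199.

199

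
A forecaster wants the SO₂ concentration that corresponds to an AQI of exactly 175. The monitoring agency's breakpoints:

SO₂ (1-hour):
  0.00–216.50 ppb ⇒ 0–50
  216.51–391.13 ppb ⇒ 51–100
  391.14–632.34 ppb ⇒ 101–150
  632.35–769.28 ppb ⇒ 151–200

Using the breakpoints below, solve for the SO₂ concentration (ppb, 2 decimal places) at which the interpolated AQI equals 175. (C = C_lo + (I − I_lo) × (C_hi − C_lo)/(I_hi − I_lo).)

AQI 175 lies in the 151–200 band, which corresponds to 632.35–769.28 ppb.
C = 632.35 + (175−151)×(769.28−632.35)/(200−151) = 632.35 + 24×136.93/49 ≈ 699.4178 ppb → 699.42 ppb to 2 dp.

699.42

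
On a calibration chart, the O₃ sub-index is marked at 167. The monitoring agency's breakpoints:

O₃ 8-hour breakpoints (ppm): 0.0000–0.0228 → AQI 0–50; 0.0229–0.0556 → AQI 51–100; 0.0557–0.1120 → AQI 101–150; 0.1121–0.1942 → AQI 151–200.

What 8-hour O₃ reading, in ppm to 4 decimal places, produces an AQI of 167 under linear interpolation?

AQI 167 lies in the 151–200 band, which corresponds to 0.1121–0.1942 ppm.
C = 0.1121 + (167−151)×(0.1942−0.1121)/(200−151) = 0.1121 + 16×0.0821/49 ≈ 0.138908 ppm → 0.1389 ppm to 4 dp.

0.1389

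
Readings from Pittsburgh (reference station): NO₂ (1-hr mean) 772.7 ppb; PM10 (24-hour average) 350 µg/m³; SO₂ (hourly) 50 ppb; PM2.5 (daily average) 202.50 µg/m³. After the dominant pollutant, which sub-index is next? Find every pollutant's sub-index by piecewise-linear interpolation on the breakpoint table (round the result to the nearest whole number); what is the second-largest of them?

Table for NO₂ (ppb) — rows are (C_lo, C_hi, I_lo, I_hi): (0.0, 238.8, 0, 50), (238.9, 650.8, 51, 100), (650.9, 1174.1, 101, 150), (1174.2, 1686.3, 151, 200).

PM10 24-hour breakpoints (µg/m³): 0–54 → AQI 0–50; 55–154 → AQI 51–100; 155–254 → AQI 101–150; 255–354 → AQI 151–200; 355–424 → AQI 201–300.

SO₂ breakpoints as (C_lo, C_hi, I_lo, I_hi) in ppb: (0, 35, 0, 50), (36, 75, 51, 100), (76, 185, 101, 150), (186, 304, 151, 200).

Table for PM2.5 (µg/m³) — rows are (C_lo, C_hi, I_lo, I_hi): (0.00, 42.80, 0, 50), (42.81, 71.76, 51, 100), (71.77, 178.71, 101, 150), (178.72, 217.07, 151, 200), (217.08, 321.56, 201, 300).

NO₂: 772.7 lies in 650.9–1174.1, so I_lo=101, I_hi=150, C_lo=650.9, C_hi=1174.1.
(150−101)/(1174.1−650.9) × (772.7−650.9) + 101 = 49/523.2 × 121.8 + 101 ≈ 112.41 → 112.
PM10: 350 lies in 255–354, so I_lo=151, I_hi=200, C_lo=255, C_hi=354.
(200−151)/(354−255) × (350−255) + 151 = 49/99 × 95 + 151 ≈ 198.02 → 198.
SO₂: row 36–75 (AQI 51–100). (100−51)·(50−36)/(75−36) + 51 = 49·14/39 + 51 ≈ 68.59 → 69.
PM2.5: 202.50 ∈ [178.72, 217.07] ↔ index [151, 200].
151 + (202.50−178.72)·(200−151)/(217.07−178.72) = 151 + 23.78·49/38.35 ≈ 181.38, so AQI = 181.
Sub-indices: NO₂→112, PM10→198, SO₂→69, PM2.5→181. Ranked high→low: 198, 181, 112, 69. Second-highest sub-index = 181.

181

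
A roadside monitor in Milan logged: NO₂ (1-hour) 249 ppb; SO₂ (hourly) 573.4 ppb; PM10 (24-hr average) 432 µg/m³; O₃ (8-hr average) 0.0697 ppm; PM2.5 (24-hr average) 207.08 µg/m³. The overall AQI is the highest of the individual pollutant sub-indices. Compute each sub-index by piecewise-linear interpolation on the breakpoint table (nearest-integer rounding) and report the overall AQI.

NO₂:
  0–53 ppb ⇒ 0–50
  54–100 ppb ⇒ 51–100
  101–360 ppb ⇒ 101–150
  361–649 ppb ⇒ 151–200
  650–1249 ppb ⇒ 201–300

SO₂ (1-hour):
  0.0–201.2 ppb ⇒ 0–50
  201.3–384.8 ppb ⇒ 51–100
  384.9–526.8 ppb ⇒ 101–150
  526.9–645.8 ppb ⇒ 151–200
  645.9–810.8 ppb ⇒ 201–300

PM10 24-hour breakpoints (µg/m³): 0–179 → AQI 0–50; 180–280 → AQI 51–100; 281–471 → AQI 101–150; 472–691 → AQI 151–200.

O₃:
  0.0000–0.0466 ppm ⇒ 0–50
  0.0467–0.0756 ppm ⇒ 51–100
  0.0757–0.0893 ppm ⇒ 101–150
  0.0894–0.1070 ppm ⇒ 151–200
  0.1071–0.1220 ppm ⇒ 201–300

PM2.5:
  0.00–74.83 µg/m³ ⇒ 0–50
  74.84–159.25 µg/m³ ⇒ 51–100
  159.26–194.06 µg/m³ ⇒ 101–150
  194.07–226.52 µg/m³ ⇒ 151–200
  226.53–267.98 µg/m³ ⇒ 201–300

171

NO₂: row 101–360 (AQI 101–150). (150−101)·(249−101)/(360−101) + 101 = 49·148/259 + 101 ≈ 129.00 → 129.
SO₂: 573.4 lies in 526.9–645.8, so I_lo=151, I_hi=200, C_lo=526.9, C_hi=645.8.
(200−151)/(645.8−526.9) × (573.4−526.9) + 151 = 49/118.9 × 46.5 + 151 ≈ 170.16 → 170.
PM10: 432 lies in 281–471, so I_lo=101, I_hi=150, C_lo=281, C_hi=471.
(150−101)/(471−281) × (432−281) + 101 = 49/190 × 151 + 101 ≈ 139.94 → 140.
O₃: 0.0697 ∈ [0.0467, 0.0756] ↔ index [51, 100].
51 + (0.0697−0.0467)·(100−51)/(0.0756−0.0467) = 51 + 0.0230·49/0.0289 ≈ 90.00, so AQI = 90.
PM2.5: 207.08 ∈ [194.07, 226.52] ↔ index [151, 200].
151 + (207.08−194.07)·(200−151)/(226.52−194.07) = 151 + 13.01·49/32.45 ≈ 170.65, so AQI = 171.
Sub-indices: NO₂→129, SO₂→170, PM10→140, O₃→90, PM2.5→171. Overall AQI = max = 171; dominant pollutant is PM2.5.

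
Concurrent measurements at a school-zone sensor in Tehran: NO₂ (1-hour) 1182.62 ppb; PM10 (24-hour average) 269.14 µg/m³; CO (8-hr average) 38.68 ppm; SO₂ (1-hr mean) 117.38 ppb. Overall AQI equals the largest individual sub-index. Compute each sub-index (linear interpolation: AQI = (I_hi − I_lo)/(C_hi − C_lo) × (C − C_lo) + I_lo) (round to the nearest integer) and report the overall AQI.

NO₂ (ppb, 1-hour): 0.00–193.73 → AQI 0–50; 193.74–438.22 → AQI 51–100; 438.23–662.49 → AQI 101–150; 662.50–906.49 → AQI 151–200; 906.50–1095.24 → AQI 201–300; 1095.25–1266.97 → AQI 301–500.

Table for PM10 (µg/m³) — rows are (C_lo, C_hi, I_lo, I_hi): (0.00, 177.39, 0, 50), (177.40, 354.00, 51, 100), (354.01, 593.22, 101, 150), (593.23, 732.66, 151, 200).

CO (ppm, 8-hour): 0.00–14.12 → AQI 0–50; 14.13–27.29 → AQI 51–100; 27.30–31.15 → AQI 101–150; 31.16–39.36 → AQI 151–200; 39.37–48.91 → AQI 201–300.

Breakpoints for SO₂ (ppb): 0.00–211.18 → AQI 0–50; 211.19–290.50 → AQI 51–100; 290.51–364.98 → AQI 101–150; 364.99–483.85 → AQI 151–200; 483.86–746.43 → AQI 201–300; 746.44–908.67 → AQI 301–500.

402

NO₂ 1182.62: bracket 1095.25–1266.97 → index 301–500; slope 199/171.72, offset 87.37.
AQI = 301 + 199/171.72·87.37 ≈ 402.25 ⇒ 402.
PM10: 269.14 ∈ [177.40, 354.00] ↔ index [51, 100].
51 + (269.14−177.40)·(100−51)/(354.00−177.40) = 51 + 91.74·49/176.60 ≈ 76.45, so AQI = 76.
CO 38.68: bracket 31.16–39.36 → index 151–200; slope 49/8.20, offset 7.52.
AQI = 151 + 49/8.20·7.52 ≈ 195.94 ⇒ 196.
SO₂: 117.38 lies in 0.00–211.18, so I_lo=0, I_hi=50, C_lo=0.00, C_hi=211.18.
(50−0)/(211.18−0.00) × (117.38−0.00) + 0 = 50/211.18 × 117.38 + 0 ≈ 27.79 → 28.
Sub-indices: NO₂→402, PM10→76, CO→196, SO₂→28. Overall AQI = max = 402; dominant pollutant is NO₂.
AQI 402: Hazardous.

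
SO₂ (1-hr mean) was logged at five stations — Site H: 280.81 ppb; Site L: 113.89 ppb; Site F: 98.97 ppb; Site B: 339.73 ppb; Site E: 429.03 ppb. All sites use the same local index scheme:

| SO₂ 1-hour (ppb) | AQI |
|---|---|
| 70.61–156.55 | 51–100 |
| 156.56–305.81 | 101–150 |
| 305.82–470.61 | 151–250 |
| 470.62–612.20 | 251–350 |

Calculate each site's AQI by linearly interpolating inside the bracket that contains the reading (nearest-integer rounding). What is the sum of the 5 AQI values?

Site H 280.81: bracket 156.56–305.81 → index 101–150; slope 49/149.25, offset 124.25.
AQI = 101 + 49/149.25·124.25 ≈ 141.79 ⇒ 142.
Site L 113.89: bracket 70.61–156.55 → index 51–100; slope 49/85.94, offset 43.28.
AQI = 51 + 49/85.94·43.28 ≈ 75.68 ⇒ 76.
Site F: 98.97 ∈ [70.61, 156.55] ↔ index [51, 100].
51 + (98.97−70.61)·(100−51)/(156.55−70.61) = 51 + 28.36·49/85.94 ≈ 67.17, so AQI = 67.
Site B: 339.73 lies in 305.82–470.61, so I_lo=151, I_hi=250, C_lo=305.82, C_hi=470.61.
(250−151)/(470.61−305.82) × (339.73−305.82) + 151 = 99/164.79 × 33.91 + 151 ≈ 171.37 → 171.
Site E: 429.03 lies in 305.82–470.61, so I_lo=151, I_hi=250, C_lo=305.82, C_hi=470.61.
(250−151)/(470.61−305.82) × (429.03−305.82) + 151 = 99/164.79 × 123.21 + 151 ≈ 225.02 → 225.
AQIs: Site H=142, Site L=76, Site F=67, Site B=171, Site E=225. Sum = 142 + 76 + 67 + 171 + 225 = 681.

681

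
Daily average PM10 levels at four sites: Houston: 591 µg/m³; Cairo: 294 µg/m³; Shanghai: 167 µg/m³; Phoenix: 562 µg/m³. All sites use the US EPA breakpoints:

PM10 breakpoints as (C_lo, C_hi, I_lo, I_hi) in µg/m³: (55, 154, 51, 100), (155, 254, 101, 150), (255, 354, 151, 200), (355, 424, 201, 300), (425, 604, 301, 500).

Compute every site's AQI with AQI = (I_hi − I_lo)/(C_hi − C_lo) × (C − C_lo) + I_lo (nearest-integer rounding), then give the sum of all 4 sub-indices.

1216

Houston: row 425–604 (AQI 301–500). (500−301)·(591−425)/(604−425) + 301 = 199·166/179 + 301 ≈ 485.55 → 486.
Cairo: row 255–354 (AQI 151–200). (200−151)·(294−255)/(354−255) + 151 = 49·39/99 + 151 ≈ 170.30 → 170.
Shanghai: 167 lies in 155–254, so I_lo=101, I_hi=150, C_lo=155, C_hi=254.
(150−101)/(254−155) × (167−155) + 101 = 49/99 × 12 + 101 ≈ 106.94 → 107.
Phoenix: 562 lies in 425–604, so I_lo=301, I_hi=500, C_lo=425, C_hi=604.
(500−301)/(604−425) × (562−425) + 301 = 199/179 × 137 + 301 ≈ 453.31 → 453.
AQIs: Houston=486, Cairo=170, Shanghai=107, Phoenix=453. Sum = 486 + 170 + 107 + 453 = 1216.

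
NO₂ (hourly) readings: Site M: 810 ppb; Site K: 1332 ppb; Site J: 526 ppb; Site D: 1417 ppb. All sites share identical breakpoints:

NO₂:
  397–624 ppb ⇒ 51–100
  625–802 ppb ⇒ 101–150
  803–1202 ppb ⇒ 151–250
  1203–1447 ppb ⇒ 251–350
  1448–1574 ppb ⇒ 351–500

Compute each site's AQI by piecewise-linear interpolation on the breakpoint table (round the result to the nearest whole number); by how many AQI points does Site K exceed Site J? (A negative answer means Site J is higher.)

Site M 810: bracket 803–1202 → index 151–250; slope 99/399, offset 7.
AQI = 151 + 99/399·7 ≈ 152.74 ⇒ 153.
Site K: 1332 lies in 1203–1447, so I_lo=251, I_hi=350, C_lo=1203, C_hi=1447.
(350−251)/(1447−1203) × (1332−1203) + 251 = 99/244 × 129 + 251 ≈ 303.34 → 303.
Site J 526: bracket 397–624 → index 51–100; slope 49/227, offset 129.
AQI = 51 + 49/227·129 ≈ 78.85 ⇒ 79.
Site D: 1417 ∈ [1203, 1447] ↔ index [251, 350].
251 + (1417−1203)·(350−251)/(1447−1203) = 251 + 214·99/244 ≈ 337.83, so AQI = 338.
AQIs: Site M=153, Site K=303, Site J=79, Site D=338. Site K (303) − Site J (79) = 224.

224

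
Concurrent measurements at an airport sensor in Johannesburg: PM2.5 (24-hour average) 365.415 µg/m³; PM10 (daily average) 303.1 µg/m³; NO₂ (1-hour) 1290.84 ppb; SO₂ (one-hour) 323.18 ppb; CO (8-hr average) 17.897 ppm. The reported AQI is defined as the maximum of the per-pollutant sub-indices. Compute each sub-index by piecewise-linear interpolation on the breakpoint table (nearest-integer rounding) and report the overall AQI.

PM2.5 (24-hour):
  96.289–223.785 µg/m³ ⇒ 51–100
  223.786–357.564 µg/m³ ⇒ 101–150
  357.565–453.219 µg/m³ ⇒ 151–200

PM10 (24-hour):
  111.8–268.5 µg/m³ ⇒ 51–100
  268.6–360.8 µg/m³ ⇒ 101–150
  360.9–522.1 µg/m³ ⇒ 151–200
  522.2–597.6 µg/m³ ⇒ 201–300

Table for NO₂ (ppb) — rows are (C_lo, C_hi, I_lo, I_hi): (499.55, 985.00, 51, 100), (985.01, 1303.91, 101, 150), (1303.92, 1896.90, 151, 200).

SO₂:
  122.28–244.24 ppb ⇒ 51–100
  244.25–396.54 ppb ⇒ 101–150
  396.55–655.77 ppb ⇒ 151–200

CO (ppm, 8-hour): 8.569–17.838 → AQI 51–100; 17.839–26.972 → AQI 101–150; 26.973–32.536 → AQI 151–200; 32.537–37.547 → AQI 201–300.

PM2.5: 365.415 ∈ [357.565, 453.219] ↔ index [151, 200].
151 + (365.415−357.565)·(200−151)/(453.219−357.565) = 151 + 7.850·49/95.654 ≈ 155.02, so AQI = 155.
PM10: row 268.6–360.8 (AQI 101–150). (150−101)·(303.1−268.6)/(360.8−268.6) + 101 = 49·34.5/92.2 + 101 ≈ 119.34 → 119.
NO₂: 1290.84 lies in 985.01–1303.91, so I_lo=101, I_hi=150, C_lo=985.01, C_hi=1303.91.
(150−101)/(1303.91−985.01) × (1290.84−985.01) + 101 = 49/318.90 × 305.83 + 101 ≈ 147.99 → 148.
SO₂: 323.18 ∈ [244.25, 396.54] ↔ index [101, 150].
101 + (323.18−244.25)·(150−101)/(396.54−244.25) = 101 + 78.93·49/152.29 ≈ 126.40, so AQI = 126.
CO: 17.897 lies in 17.839–26.972, so I_lo=101, I_hi=150, C_lo=17.839, C_hi=26.972.
(150−101)/(26.972−17.839) × (17.897−17.839) + 101 = 49/9.133 × 0.058 + 101 ≈ 101.31 → 101.
Sub-indices: PM2.5→155, PM10→119, NO₂→148, SO₂→126, CO→101. Overall AQI = max = 155; dominant pollutant is PM2.5.
AQI 155: Unhealthy.

155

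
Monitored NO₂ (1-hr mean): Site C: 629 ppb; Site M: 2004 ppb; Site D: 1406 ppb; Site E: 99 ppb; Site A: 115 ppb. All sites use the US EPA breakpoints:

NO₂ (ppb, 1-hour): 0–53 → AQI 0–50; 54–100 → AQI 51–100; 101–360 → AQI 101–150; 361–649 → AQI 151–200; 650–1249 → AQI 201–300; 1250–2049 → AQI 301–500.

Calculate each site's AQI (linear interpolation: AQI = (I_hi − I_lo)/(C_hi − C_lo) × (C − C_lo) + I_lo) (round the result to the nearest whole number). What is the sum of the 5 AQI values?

1229

Site C: 629 ∈ [361, 649] ↔ index [151, 200].
151 + (629−361)·(200−151)/(649−361) = 151 + 268·49/288 ≈ 196.60, so AQI = 197.
Site M: 2004 ∈ [1250, 2049] ↔ index [301, 500].
301 + (2004−1250)·(500−301)/(2049−1250) = 301 + 754·199/799 ≈ 488.79, so AQI = 489.
Site D: 1406 lies in 1250–2049, so I_lo=301, I_hi=500, C_lo=1250, C_hi=2049.
(500−301)/(2049−1250) × (1406−1250) + 301 = 199/799 × 156 + 301 ≈ 339.85 → 340.
Site E 99: bracket 54–100 → index 51–100; slope 49/46, offset 45.
AQI = 51 + 49/46·45 ≈ 98.93 ⇒ 99.
Site A: row 101–360 (AQI 101–150). (150−101)·(115−101)/(360−101) + 101 = 49·14/259 + 101 ≈ 103.65 → 104.
AQIs: Site C=197, Site M=489, Site D=340, Site E=99, Site A=104. Sum = 197 + 489 + 340 + 99 + 104 = 1229.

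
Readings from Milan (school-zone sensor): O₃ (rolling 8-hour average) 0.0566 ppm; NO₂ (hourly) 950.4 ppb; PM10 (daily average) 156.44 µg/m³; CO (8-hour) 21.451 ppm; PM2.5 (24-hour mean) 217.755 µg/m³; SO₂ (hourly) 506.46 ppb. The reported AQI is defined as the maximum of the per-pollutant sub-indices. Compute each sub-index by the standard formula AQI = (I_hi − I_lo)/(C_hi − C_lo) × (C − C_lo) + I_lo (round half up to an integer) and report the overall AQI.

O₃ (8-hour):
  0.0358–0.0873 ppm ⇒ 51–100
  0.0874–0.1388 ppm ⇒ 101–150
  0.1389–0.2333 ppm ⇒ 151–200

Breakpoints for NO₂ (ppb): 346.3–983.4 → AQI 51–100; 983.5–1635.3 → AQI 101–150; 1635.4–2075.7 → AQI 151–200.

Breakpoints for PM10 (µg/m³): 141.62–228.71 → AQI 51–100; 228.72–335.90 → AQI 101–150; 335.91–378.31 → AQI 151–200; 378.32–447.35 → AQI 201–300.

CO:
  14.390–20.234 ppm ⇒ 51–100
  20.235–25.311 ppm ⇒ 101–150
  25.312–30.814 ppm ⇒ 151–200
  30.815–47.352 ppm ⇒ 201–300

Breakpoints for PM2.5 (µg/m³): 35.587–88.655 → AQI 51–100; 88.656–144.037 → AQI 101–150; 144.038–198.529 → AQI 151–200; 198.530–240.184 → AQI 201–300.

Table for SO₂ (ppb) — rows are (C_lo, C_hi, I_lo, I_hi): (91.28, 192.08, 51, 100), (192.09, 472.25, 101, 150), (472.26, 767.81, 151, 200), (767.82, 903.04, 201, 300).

247

O₃: 0.0566 lies in 0.0358–0.0873, so I_lo=51, I_hi=100, C_lo=0.0358, C_hi=0.0873.
(100−51)/(0.0873−0.0358) × (0.0566−0.0358) + 51 = 49/0.0515 × 0.0208 + 51 ≈ 70.79 → 71.
NO₂: row 346.3–983.4 (AQI 51–100). (100−51)·(950.4−346.3)/(983.4−346.3) + 51 = 49·604.1/637.1 + 51 ≈ 97.46 → 97.
PM10: row 141.62–228.71 (AQI 51–100). (100−51)·(156.44−141.62)/(228.71−141.62) + 51 = 49·14.82/87.09 + 51 ≈ 59.34 → 59.
CO: 21.451 ∈ [20.235, 25.311] ↔ index [101, 150].
101 + (21.451−20.235)·(150−101)/(25.311−20.235) = 101 + 1.216·49/5.076 ≈ 112.74, so AQI = 113.
PM2.5: 217.755 ∈ [198.530, 240.184] ↔ index [201, 300].
201 + (217.755−198.530)·(300−201)/(240.184−198.530) = 201 + 19.225·99/41.654 ≈ 246.69, so AQI = 247.
SO₂: 506.46 lies in 472.26–767.81, so I_lo=151, I_hi=200, C_lo=472.26, C_hi=767.81.
(200−151)/(767.81−472.26) × (506.46−472.26) + 151 = 49/295.55 × 34.20 + 151 ≈ 156.67 → 157.
Sub-indices: O₃→71, NO₂→97, PM10→59, CO→113, PM2.5→247, SO₂→157. Overall AQI = max = 247; dominant pollutant is PM2.5.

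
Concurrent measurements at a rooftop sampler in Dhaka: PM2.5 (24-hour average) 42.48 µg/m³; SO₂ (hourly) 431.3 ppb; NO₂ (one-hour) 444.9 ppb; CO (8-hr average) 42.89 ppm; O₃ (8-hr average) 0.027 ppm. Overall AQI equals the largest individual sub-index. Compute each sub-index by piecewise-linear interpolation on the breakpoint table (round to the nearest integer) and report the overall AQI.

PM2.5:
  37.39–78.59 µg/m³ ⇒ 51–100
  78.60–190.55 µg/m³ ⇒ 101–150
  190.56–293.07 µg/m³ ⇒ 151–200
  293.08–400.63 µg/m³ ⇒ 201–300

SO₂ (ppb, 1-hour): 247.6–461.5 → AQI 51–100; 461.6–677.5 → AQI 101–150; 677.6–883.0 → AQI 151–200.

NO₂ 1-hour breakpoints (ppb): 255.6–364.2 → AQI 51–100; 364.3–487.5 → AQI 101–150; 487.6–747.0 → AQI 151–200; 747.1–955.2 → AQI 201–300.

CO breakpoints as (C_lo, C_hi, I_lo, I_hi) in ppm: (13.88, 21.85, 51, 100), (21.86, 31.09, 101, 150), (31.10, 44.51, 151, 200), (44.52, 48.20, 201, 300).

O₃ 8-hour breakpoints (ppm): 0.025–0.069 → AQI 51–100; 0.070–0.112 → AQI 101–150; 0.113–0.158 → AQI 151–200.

194

PM2.5: 42.48 lies in 37.39–78.59, so I_lo=51, I_hi=100, C_lo=37.39, C_hi=78.59.
(100−51)/(78.59−37.39) × (42.48−37.39) + 51 = 49/41.20 × 5.09 + 51 ≈ 57.05 → 57.
SO₂: row 247.6–461.5 (AQI 51–100). (100−51)·(431.3−247.6)/(461.5−247.6) + 51 = 49·183.7/213.9 + 51 ≈ 93.08 → 93.
NO₂ 444.9: bracket 364.3–487.5 → index 101–150; slope 49/123.2, offset 80.6.
AQI = 101 + 49/123.2·80.6 ≈ 133.06 ⇒ 133.
CO: 42.89 lies in 31.10–44.51, so I_lo=151, I_hi=200, C_lo=31.10, C_hi=44.51.
(200−151)/(44.51−31.10) × (42.89−31.10) + 151 = 49/13.41 × 11.79 + 151 ≈ 194.08 → 194.
O₃: row 0.025–0.069 (AQI 51–100). (100−51)·(0.027−0.025)/(0.069−0.025) + 51 = 49·0.002/0.044 + 51 ≈ 53.23 → 53.
Sub-indices: PM2.5→57, SO₂→93, NO₂→133, CO→194, O₃→53. Overall AQI = max = 194; dominant pollutant is CO.
AQI 194: Unhealthy.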